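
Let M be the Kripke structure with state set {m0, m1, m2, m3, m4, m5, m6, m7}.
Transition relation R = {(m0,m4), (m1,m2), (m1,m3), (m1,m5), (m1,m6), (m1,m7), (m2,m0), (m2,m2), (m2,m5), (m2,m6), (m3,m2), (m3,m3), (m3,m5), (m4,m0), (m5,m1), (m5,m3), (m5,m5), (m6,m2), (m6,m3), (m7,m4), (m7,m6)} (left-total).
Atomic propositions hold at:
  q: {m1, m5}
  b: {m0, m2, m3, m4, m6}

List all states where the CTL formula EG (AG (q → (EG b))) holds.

EG b: greatest fixpoint, start Z0 = {m0, m2, m3, m4, m6}, keep only states in Sat with some successor in Z. Already a fixed point.
Sat(EG b) = {m0, m2, m3, m4, m6}
Sat(q → (EG b)) = {m0, m2, m3, m4, m6, m7}
AG (q → (EG b)): greatest fixpoint, start Z0 = {m0, m2, m3, m4, m6, m7}, keep only states in Sat with every successor in Z. Z1 = {m0, m4, m6, m7}; Z2 = {m0, m4, m7}; Z3 = {m0, m4}; fixed.
Sat(AG (q → (EG b))) = {m0, m4}
EG (AG (q → (EG b))): greatest fixpoint, start Z0 = {m0, m4}, keep only states in Sat with some successor in Z. Already a fixed point.
Sat(EG (AG (q → (EG b)))) = {m0, m4}

{m0, m4}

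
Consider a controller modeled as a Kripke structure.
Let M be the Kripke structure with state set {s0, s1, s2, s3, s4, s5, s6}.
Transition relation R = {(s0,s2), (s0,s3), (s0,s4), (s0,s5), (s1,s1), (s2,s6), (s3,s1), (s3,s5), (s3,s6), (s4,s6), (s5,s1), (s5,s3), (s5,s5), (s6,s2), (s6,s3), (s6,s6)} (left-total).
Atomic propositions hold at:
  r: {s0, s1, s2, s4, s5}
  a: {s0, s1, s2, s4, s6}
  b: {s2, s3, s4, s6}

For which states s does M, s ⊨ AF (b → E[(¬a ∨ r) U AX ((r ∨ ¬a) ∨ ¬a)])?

Sat(¬a) = {s3, s5}
Sat(¬a ∨ r) = {s0, s1, s2, s3, s4, s5}
Sat(r ∨ ¬a) = {s0, s1, s2, s3, s4, s5}
Sat((r ∨ ¬a) ∨ ¬a) = {s0, s1, s2, s3, s4, s5}
Sat(AX ((r ∨ ¬a) ∨ ¬a)) = {s : every successor in {s0, s1, s2, s3, s4, s5}} = {s0, s1, s5}
E[(¬a ∨ r) U AX ((r ∨ ¬a) ∨ ¬a)]: least fixpoint, start Z0 = Sat(AX ((r ∨ ¬a) ∨ ¬a)) = {s0, s1, s5}, add states in Sat(¬a ∨ r) with some successor in Z. Z1 = {s0, s1, s3, s5}; fixed.
Sat(E[(¬a ∨ r) U AX ((r ∨ ¬a) ∨ ¬a)]) = {s0, s1, s3, s5}
Sat(b → E[(¬a ∨ r) U AX ((r ∨ ¬a) ∨ ¬a)]) = {s0, s1, s3, s5}
AF (b → E[(¬a ∨ r) U AX ((r ∨ ¬a) ∨ ¬a)]): least fixpoint, start Z0 = {s0, s1, s3, s5}, add states with every successor in Z. Already a fixed point.
Sat(AF (b → E[(¬a ∨ r) U AX ((r ∨ ¬a) ∨ ¬a)])) = {s0, s1, s3, s5}

{s0, s1, s3, s5}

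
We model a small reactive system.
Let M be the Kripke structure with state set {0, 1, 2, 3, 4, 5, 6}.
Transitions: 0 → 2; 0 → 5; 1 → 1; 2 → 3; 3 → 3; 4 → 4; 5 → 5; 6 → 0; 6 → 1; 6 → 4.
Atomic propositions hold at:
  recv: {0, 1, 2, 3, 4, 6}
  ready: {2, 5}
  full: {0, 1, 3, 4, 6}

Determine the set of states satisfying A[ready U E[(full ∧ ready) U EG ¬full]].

{5}

Sat(full ∧ ready) = ∅
Sat(¬full) = {2, 5}
EG ¬full: greatest fixpoint, start Z0 = {2, 5}, keep only states in Sat with some successor in Z. Z1 = {5}; fixed.
Sat(EG ¬full) = {5}
E[(full ∧ ready) U EG ¬full]: least fixpoint, start Z0 = Sat(EG ¬full) = {5}, add states in Sat(full ∧ ready) with some successor in Z. Already a fixed point.
Sat(E[(full ∧ ready) U EG ¬full]) = {5}
A[ready U E[(full ∧ ready) U EG ¬full]]: least fixpoint, start Z0 = Sat(E[(full ∧ ready) U EG ¬full]) = {5}, add states in Sat(ready) with every successor in Z. Already a fixed point.
Sat(A[ready U E[(full ∧ ready) U EG ¬full]]) = {5}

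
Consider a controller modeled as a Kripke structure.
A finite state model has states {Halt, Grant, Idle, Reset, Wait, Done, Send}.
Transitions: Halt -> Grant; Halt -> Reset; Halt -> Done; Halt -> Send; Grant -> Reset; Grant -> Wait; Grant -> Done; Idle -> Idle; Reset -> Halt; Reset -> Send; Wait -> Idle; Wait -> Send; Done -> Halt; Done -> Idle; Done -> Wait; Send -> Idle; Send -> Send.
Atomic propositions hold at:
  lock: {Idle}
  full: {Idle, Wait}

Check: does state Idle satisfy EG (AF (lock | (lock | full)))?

Sat(lock | full) = {Idle, Wait}
Sat(lock | (lock | full)) = {Idle, Wait}
AF (lock | (lock | full)): least fixpoint, start Z0 = {Idle, Wait}, add states with every successor in Z. Already a fixed point.
Sat(AF (lock | (lock | full))) = {Idle, Wait}
EG (AF (lock | (lock | full))): greatest fixpoint, start Z0 = {Idle, Wait}, keep only states in Sat with some successor in Z. Already a fixed point.
Sat(EG (AF (lock | (lock | full)))) = {Idle, Wait}
Idle ∈ Sat(EG (AF (lock | (lock | full)))) = {Idle, Wait}, so the formula holds at Idle.

Yes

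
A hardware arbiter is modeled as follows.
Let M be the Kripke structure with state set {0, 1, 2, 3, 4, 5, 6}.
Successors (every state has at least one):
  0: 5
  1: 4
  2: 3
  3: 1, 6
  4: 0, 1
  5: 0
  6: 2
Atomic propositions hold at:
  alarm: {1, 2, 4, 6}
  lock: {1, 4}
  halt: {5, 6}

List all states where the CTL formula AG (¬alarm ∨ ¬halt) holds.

Sat(¬alarm) = {0, 3, 5}
Sat(¬halt) = {0, 1, 2, 3, 4}
Sat(¬alarm ∨ ¬halt) = {0, 1, 2, 3, 4, 5}
AG (¬alarm ∨ ¬halt): greatest fixpoint, start Z0 = {0, 1, 2, 3, 4, 5}, keep only states in Sat with every successor in Z. Z1 = {0, 1, 2, 4, 5}; Z2 = {0, 1, 4, 5}; fixed.
Sat(AG (¬alarm ∨ ¬halt)) = {0, 1, 4, 5}

{0, 1, 4, 5}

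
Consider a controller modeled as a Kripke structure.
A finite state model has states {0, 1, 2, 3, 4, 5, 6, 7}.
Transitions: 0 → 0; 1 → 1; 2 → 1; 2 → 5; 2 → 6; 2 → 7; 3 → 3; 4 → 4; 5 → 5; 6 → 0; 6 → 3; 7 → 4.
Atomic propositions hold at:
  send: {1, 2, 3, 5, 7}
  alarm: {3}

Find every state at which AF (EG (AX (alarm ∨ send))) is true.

Sat(alarm ∨ send) = {1, 2, 3, 5, 7}
Sat(AX (alarm ∨ send)) = {s : every successor in {1, 2, 3, 5, 7}} = {1, 3, 5}
EG (AX (alarm ∨ send)): greatest fixpoint, start Z0 = {1, 3, 5}, keep only states in Sat with some successor in Z. Already a fixed point.
Sat(EG (AX (alarm ∨ send))) = {1, 3, 5}
AF (EG (AX (alarm ∨ send))): least fixpoint, start Z0 = {1, 3, 5}, add states with every successor in Z. Already a fixed point.
Sat(AF (EG (AX (alarm ∨ send)))) = {1, 3, 5}

{1, 3, 5}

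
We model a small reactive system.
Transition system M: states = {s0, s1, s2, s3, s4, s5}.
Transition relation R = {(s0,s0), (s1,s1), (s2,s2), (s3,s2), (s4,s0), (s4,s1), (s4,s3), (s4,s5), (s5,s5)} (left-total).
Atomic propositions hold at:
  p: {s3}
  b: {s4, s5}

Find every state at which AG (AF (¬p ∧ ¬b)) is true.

Sat(¬p) = {s0, s1, s2, s4, s5}
Sat(¬b) = {s0, s1, s2, s3}
Sat(¬p ∧ ¬b) = {s0, s1, s2}
AF (¬p ∧ ¬b): least fixpoint, start Z0 = {s0, s1, s2}, add states with every successor in Z. Z1 = {s0, s1, s2, s3}; fixed.
Sat(AF (¬p ∧ ¬b)) = {s0, s1, s2, s3}
AG (AF (¬p ∧ ¬b)): greatest fixpoint, start Z0 = {s0, s1, s2, s3}, keep only states in Sat with every successor in Z. Already a fixed point.
Sat(AG (AF (¬p ∧ ¬b))) = {s0, s1, s2, s3}

{s0, s1, s2, s3}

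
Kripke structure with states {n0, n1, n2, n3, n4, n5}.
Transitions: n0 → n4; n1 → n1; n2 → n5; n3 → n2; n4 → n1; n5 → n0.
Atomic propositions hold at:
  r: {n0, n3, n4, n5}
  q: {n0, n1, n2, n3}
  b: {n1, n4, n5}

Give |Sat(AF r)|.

5

AF r: least fixpoint, start Z0 = {n0, n3, n4, n5}, add states with every successor in Z. Z1 = {n0, n2, n3, n4, n5}; fixed.
Sat(AF r) = {n0, n2, n3, n4, n5}
|Sat(AF r)| = |{n0, n2, n3, n4, n5}| = 5.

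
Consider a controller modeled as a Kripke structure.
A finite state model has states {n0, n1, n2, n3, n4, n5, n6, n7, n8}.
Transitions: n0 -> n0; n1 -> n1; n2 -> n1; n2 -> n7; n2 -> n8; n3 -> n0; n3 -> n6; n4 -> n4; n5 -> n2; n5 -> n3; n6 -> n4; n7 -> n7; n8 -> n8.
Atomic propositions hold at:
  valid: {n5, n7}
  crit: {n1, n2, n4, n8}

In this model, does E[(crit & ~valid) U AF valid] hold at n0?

No

Sat(~valid) = {n0, n1, n2, n3, n4, n6, n8}
Sat(crit & ~valid) = {n1, n2, n4, n8}
AF valid: least fixpoint, start Z0 = {n5, n7}, add states with every successor in Z. Already a fixed point.
Sat(AF valid) = {n5, n7}
E[(crit & ~valid) U AF valid]: least fixpoint, start Z0 = Sat(AF valid) = {n5, n7}, add states in Sat(crit & ~valid) with some successor in Z. Z1 = {n2, n5, n7}; fixed.
Sat(E[(crit & ~valid) U AF valid]) = {n2, n5, n7}
n0 ∉ Sat(E[(crit & ~valid) U AF valid]) = {n2, n5, n7}, so the formula does not hold at n0.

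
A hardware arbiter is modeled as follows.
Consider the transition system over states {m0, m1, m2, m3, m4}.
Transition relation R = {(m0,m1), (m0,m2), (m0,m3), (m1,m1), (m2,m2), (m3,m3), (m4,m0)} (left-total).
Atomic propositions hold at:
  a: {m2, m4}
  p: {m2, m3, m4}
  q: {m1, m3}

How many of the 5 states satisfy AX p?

2

Sat(AX p) = {s : every successor in {m2, m3, m4}} = {m2, m3}
|Sat(AX p)| = |{m2, m3}| = 2.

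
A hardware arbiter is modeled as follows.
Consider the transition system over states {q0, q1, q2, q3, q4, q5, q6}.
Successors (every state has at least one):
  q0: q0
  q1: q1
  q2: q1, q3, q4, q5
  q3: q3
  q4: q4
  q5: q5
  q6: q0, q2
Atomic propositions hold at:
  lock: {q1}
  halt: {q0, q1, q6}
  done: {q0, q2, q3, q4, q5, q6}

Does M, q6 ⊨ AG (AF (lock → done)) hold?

No

Sat(lock → done) = {q0, q2, q3, q4, q5, q6}
AF (lock → done): least fixpoint, start Z0 = {q0, q2, q3, q4, q5, q6}, add states with every successor in Z. Already a fixed point.
Sat(AF (lock → done)) = {q0, q2, q3, q4, q5, q6}
AG (AF (lock → done)): greatest fixpoint, start Z0 = {q0, q2, q3, q4, q5, q6}, keep only states in Sat with every successor in Z. Z1 = {q0, q3, q4, q5, q6}; Z2 = {q0, q3, q4, q5}; fixed.
Sat(AG (AF (lock → done))) = {q0, q3, q4, q5}
q6 ∉ Sat(AG (AF (lock → done))) = {q0, q3, q4, q5}, so the formula does not hold at q6.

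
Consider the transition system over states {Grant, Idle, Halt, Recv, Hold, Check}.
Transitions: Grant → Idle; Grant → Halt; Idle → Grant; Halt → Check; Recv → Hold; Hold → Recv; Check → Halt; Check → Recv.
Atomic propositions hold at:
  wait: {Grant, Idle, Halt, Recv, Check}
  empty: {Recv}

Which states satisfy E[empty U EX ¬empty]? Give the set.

{Grant, Idle, Halt, Recv, Check}

Sat(¬empty) = {Grant, Idle, Halt, Hold, Check}
Sat(EX ¬empty) = {s : some successor in {Grant, Idle, Halt, Hold, Check}} = {Grant, Idle, Halt, Recv, Check}
E[empty U EX ¬empty]: least fixpoint, start Z0 = Sat(EX ¬empty) = {Grant, Idle, Halt, Recv, Check}, add states in Sat(empty) with some successor in Z. Already a fixed point.
Sat(E[empty U EX ¬empty]) = {Grant, Idle, Halt, Recv, Check}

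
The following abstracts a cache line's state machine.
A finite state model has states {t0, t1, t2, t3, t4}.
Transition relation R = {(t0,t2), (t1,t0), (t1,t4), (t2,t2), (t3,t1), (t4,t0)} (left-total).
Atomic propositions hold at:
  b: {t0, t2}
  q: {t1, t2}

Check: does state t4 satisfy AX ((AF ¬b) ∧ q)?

No

Sat(¬b) = {t1, t3, t4}
AF ¬b: least fixpoint, start Z0 = {t1, t3, t4}, add states with every successor in Z. Already a fixed point.
Sat(AF ¬b) = {t1, t3, t4}
Sat((AF ¬b) ∧ q) = {t1}
Sat(AX ((AF ¬b) ∧ q)) = {s : every successor in {t1}} = {t3}
t4 ∉ Sat(AX ((AF ¬b) ∧ q)) = {t3}, so the formula does not hold at t4.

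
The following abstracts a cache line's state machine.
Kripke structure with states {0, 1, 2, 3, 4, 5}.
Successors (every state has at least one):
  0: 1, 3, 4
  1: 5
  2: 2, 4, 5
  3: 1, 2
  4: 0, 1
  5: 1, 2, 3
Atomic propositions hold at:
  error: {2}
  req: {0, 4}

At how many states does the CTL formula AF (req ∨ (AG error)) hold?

AG error: greatest fixpoint, start Z0 = {2}, keep only states in Sat with every successor in Z. Z1 = ∅; fixed.
Sat(AG error) = ∅
Sat(req ∨ (AG error)) = {0, 4}
AF (req ∨ (AG error)): least fixpoint, start Z0 = {0, 4}, add states with every successor in Z. Already a fixed point.
Sat(AF (req ∨ (AG error))) = {0, 4}
|Sat(AF (req ∨ (AG error)))| = |{0, 4}| = 2.

2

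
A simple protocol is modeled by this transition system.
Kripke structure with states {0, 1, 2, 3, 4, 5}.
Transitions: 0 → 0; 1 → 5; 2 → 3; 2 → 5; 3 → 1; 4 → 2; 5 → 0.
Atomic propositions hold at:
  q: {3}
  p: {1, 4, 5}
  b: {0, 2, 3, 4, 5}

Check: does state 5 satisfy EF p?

EF p: least fixpoint, start Z0 = {1, 4, 5}, add states with some successor in Z. Z1 = {1, 2, 3, 4, 5}; fixed.
Sat(EF p) = {1, 2, 3, 4, 5}
5 ∈ Sat(EF p) = {1, 2, 3, 4, 5}, so the formula holds at 5.

Yes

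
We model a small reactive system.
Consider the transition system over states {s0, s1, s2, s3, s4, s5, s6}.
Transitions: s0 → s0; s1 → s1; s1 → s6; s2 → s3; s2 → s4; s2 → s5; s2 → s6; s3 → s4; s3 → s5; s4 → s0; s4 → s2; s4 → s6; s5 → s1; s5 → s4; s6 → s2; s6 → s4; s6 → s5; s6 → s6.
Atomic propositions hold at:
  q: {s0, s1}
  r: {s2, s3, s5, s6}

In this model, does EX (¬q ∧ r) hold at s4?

Sat(¬q) = {s2, s3, s4, s5, s6}
Sat(¬q ∧ r) = {s2, s3, s5, s6}
Sat(EX (¬q ∧ r)) = {s : some successor in {s2, s3, s5, s6}} = {s1, s2, s3, s4, s6}
s4 ∈ Sat(EX (¬q ∧ r)) = {s1, s2, s3, s4, s6}, so the formula holds at s4.

Yes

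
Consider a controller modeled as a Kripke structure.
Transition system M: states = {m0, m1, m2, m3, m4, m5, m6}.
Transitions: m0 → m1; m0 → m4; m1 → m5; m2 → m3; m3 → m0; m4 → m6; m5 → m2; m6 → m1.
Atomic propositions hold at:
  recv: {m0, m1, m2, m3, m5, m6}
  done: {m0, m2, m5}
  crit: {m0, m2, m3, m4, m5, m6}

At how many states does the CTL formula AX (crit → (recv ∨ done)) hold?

6

Sat(recv ∨ done) = {m0, m1, m2, m3, m5, m6}
Sat(crit → (recv ∨ done)) = {m0, m1, m2, m3, m5, m6}
Sat(AX (crit → (recv ∨ done))) = {s : every successor in {m0, m1, m2, m3, m5, m6}} = {m1, m2, m3, m4, m5, m6}
|Sat(AX (crit → (recv ∨ done)))| = |{m1, m2, m3, m4, m5, m6}| = 6.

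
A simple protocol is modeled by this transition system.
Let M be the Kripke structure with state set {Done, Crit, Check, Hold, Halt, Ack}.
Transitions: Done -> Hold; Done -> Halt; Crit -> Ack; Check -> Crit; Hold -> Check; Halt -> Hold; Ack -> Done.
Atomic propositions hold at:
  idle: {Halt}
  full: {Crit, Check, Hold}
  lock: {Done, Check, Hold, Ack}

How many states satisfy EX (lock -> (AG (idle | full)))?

Sat(idle | full) = {Crit, Check, Hold, Halt}
AG (idle | full): greatest fixpoint, start Z0 = {Crit, Check, Hold, Halt}, keep only states in Sat with every successor in Z. Z1 = {Check, Hold, Halt}; Z2 = {Hold, Halt}; Z3 = {Halt}; Z4 = ∅; fixed.
Sat(AG (idle | full)) = ∅
Sat(lock -> (AG (idle | full))) = {Crit, Halt}
Sat(EX (lock -> (AG (idle | full)))) = {s : some successor in {Crit, Halt}} = {Done, Check}
|Sat(EX (lock -> (AG (idle | full))))| = |{Done, Check}| = 2.

2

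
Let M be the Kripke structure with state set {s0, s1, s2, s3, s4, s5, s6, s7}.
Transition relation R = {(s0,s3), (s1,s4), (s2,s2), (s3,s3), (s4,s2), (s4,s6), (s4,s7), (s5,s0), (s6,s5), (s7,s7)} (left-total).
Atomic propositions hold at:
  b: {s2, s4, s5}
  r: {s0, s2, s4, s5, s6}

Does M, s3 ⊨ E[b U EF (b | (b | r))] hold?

No

Sat(b | r) = {s0, s2, s4, s5, s6}
Sat(b | (b | r)) = {s0, s2, s4, s5, s6}
EF (b | (b | r)): least fixpoint, start Z0 = {s0, s2, s4, s5, s6}, add states with some successor in Z. Z1 = {s0, s1, s2, s4, s5, s6}; fixed.
Sat(EF (b | (b | r))) = {s0, s1, s2, s4, s5, s6}
E[b U EF (b | (b | r))]: least fixpoint, start Z0 = Sat(EF (b | (b | r))) = {s0, s1, s2, s4, s5, s6}, add states in Sat(b) with some successor in Z. Already a fixed point.
Sat(E[b U EF (b | (b | r))]) = {s0, s1, s2, s4, s5, s6}
s3 ∉ Sat(E[b U EF (b | (b | r))]) = {s0, s1, s2, s4, s5, s6}, so the formula does not hold at s3.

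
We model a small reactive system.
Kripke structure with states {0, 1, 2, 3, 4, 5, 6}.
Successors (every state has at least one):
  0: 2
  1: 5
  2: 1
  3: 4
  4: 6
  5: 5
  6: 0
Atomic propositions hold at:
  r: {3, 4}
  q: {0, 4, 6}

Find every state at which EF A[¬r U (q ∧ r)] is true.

Sat(¬r) = {0, 1, 2, 5, 6}
Sat(q ∧ r) = {4}
A[¬r U (q ∧ r)]: least fixpoint, start Z0 = Sat((q ∧ r)) = {4}, add states in Sat(¬r) with every successor in Z. Already a fixed point.
Sat(A[¬r U (q ∧ r)]) = {4}
EF A[¬r U (q ∧ r)]: least fixpoint, start Z0 = {4}, add states with some successor in Z. Z1 = {3, 4}; fixed.
Sat(EF A[¬r U (q ∧ r)]) = {3, 4}

{3, 4}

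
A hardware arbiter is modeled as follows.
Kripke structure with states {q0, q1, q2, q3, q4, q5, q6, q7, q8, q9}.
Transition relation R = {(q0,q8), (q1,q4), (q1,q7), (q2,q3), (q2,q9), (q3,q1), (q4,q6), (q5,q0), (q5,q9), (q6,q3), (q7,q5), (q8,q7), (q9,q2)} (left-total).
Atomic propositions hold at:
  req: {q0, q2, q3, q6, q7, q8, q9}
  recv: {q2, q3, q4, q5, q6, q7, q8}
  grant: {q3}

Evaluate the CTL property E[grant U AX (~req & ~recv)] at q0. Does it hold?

Sat(~req) = {q1, q4, q5}
Sat(~recv) = {q0, q1, q9}
Sat(~req & ~recv) = {q1}
Sat(AX (~req & ~recv)) = {s : every successor in {q1}} = {q3}
E[grant U AX (~req & ~recv)]: least fixpoint, start Z0 = Sat(AX (~req & ~recv)) = {q3}, add states in Sat(grant) with some successor in Z. Already a fixed point.
Sat(E[grant U AX (~req & ~recv)]) = {q3}
q0 ∉ Sat(E[grant U AX (~req & ~recv)]) = {q3}, so the formula does not hold at q0.

No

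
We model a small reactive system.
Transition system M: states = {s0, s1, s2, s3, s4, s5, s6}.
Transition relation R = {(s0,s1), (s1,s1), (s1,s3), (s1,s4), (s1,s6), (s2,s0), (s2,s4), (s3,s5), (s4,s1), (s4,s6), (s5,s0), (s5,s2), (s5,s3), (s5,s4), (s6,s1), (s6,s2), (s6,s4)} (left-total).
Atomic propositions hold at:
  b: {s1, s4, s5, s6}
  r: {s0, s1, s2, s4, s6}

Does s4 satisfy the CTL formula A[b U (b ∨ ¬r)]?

Sat(¬r) = {s3, s5}
Sat(b ∨ ¬r) = {s1, s3, s4, s5, s6}
A[b U (b ∨ ¬r)]: least fixpoint, start Z0 = Sat((b ∨ ¬r)) = {s1, s3, s4, s5, s6}, add states in Sat(b) with every successor in Z. Already a fixed point.
Sat(A[b U (b ∨ ¬r)]) = {s1, s3, s4, s5, s6}
s4 ∈ Sat(A[b U (b ∨ ¬r)]) = {s1, s3, s4, s5, s6}, so the formula holds at s4.

Yes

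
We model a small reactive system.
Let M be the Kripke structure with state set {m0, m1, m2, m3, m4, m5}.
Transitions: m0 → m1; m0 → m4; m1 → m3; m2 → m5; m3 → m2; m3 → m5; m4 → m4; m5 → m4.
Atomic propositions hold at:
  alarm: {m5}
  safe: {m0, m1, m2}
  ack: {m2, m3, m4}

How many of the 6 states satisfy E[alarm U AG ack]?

2

AG ack: greatest fixpoint, start Z0 = {m2, m3, m4}, keep only states in Sat with every successor in Z. Z1 = {m4}; fixed.
Sat(AG ack) = {m4}
E[alarm U AG ack]: least fixpoint, start Z0 = Sat(AG ack) = {m4}, add states in Sat(alarm) with some successor in Z. Z1 = {m4, m5}; fixed.
Sat(E[alarm U AG ack]) = {m4, m5}
|Sat(E[alarm U AG ack])| = |{m4, m5}| = 2.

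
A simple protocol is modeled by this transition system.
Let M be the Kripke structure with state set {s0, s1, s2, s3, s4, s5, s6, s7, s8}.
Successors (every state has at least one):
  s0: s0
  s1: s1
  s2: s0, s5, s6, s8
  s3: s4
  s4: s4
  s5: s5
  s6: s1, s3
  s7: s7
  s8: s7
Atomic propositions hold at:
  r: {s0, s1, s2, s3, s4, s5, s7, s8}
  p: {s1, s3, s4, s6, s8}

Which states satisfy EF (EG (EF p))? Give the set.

EF p: least fixpoint, start Z0 = {s1, s3, s4, s6, s8}, add states with some successor in Z. Z1 = {s1, s2, s3, s4, s6, s8}; fixed.
Sat(EF p) = {s1, s2, s3, s4, s6, s8}
EG (EF p): greatest fixpoint, start Z0 = {s1, s2, s3, s4, s6, s8}, keep only states in Sat with some successor in Z. Z1 = {s1, s2, s3, s4, s6}; fixed.
Sat(EG (EF p)) = {s1, s2, s3, s4, s6}
EF (EG (EF p)): least fixpoint, start Z0 = {s1, s2, s3, s4, s6}, add states with some successor in Z. Already a fixed point.
Sat(EF (EG (EF p))) = {s1, s2, s3, s4, s6}

{s1, s2, s3, s4, s6}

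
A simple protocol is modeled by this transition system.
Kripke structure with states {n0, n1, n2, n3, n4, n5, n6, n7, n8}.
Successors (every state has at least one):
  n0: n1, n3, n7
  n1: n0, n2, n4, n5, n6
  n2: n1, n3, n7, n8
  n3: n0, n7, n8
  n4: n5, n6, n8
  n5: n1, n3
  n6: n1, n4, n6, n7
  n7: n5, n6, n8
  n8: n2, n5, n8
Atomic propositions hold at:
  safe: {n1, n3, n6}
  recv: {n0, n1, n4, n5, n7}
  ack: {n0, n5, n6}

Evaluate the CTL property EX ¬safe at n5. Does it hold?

Sat(¬safe) = {n0, n2, n4, n5, n7, n8}
Sat(EX ¬safe) = {s : some successor in {n0, n2, n4, n5, n7, n8}} = {n0, n1, n2, n3, n4, n6, n7, n8}
n5 ∉ Sat(EX ¬safe) = {n0, n1, n2, n3, n4, n6, n7, n8}, so the formula does not hold at n5.

No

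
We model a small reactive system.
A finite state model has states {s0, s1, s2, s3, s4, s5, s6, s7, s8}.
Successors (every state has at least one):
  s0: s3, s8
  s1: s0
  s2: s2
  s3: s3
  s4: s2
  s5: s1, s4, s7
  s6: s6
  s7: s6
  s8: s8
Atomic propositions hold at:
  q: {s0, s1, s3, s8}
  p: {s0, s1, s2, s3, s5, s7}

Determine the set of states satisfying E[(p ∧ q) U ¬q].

Sat(p ∧ q) = {s0, s1, s3}
Sat(¬q) = {s2, s4, s5, s6, s7}
E[(p ∧ q) U ¬q]: least fixpoint, start Z0 = Sat(¬q) = {s2, s4, s5, s6, s7}, add states in Sat(p ∧ q) with some successor in Z. Already a fixed point.
Sat(E[(p ∧ q) U ¬q]) = {s2, s4, s5, s6, s7}

{s2, s4, s5, s6, s7}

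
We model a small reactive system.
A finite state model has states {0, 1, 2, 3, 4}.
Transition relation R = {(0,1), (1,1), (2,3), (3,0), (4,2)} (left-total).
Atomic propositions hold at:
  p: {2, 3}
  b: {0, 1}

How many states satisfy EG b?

EG b: greatest fixpoint, start Z0 = {0, 1}, keep only states in Sat with some successor in Z. Already a fixed point.
Sat(EG b) = {0, 1}
|Sat(EG b)| = |{0, 1}| = 2.

2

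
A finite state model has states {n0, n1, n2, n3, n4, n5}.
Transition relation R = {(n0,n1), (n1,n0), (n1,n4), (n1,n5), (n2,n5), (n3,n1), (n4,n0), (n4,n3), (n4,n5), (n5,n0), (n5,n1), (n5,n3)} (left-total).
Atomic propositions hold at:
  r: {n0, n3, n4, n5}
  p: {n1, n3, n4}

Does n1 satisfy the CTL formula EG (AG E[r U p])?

Yes

E[r U p]: least fixpoint, start Z0 = Sat(p) = {n1, n3, n4}, add states in Sat(r) with some successor in Z. Z1 = {n0, n1, n3, n4, n5}; fixed.
Sat(E[r U p]) = {n0, n1, n3, n4, n5}
AG E[r U p]: greatest fixpoint, start Z0 = {n0, n1, n3, n4, n5}, keep only states in Sat with every successor in Z. Already a fixed point.
Sat(AG E[r U p]) = {n0, n1, n3, n4, n5}
EG (AG E[r U p]): greatest fixpoint, start Z0 = {n0, n1, n3, n4, n5}, keep only states in Sat with some successor in Z. Already a fixed point.
Sat(EG (AG E[r U p])) = {n0, n1, n3, n4, n5}
n1 ∈ Sat(EG (AG E[r U p])) = {n0, n1, n3, n4, n5}, so the formula holds at n1.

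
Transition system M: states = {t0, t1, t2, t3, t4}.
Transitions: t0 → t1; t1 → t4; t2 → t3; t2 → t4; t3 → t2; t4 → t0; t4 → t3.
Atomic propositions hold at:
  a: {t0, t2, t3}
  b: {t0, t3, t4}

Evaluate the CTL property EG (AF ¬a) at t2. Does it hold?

No

Sat(¬a) = {t1, t4}
AF ¬a: least fixpoint, start Z0 = {t1, t4}, add states with every successor in Z. Z1 = {t0, t1, t4}; fixed.
Sat(AF ¬a) = {t0, t1, t4}
EG (AF ¬a): greatest fixpoint, start Z0 = {t0, t1, t4}, keep only states in Sat with some successor in Z. Already a fixed point.
Sat(EG (AF ¬a)) = {t0, t1, t4}
t2 ∉ Sat(EG (AF ¬a)) = {t0, t1, t4}, so the formula does not hold at t2.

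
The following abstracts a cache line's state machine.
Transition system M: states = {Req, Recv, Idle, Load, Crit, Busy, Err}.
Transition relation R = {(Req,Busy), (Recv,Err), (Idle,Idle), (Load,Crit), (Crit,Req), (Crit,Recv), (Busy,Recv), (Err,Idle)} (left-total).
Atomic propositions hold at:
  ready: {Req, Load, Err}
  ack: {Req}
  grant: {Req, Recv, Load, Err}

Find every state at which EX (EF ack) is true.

{Load, Crit}

EF ack: least fixpoint, start Z0 = {Req}, add states with some successor in Z. Z1 = {Req, Crit}; Z2 = {Req, Load, Crit}; fixed.
Sat(EF ack) = {Req, Load, Crit}
Sat(EX (EF ack)) = {s : some successor in {Req, Load, Crit}} = {Load, Crit}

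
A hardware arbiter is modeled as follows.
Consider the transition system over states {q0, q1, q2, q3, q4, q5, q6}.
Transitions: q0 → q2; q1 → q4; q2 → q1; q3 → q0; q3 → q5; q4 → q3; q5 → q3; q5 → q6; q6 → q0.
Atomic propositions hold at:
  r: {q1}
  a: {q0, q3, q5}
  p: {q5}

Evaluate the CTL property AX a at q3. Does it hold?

Yes

Sat(AX a) = {s : every successor in {q0, q3, q5}} = {q3, q4, q6}
q3 ∈ Sat(AX a) = {q3, q4, q6}, so the formula holds at q3.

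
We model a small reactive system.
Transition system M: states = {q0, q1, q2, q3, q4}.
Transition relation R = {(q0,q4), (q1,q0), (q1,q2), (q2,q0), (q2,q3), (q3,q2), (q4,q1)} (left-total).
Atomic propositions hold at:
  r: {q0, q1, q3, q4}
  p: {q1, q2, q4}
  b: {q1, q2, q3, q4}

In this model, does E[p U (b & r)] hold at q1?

Sat(b & r) = {q1, q3, q4}
E[p U (b & r)]: least fixpoint, start Z0 = Sat((b & r)) = {q1, q3, q4}, add states in Sat(p) with some successor in Z. Z1 = {q1, q2, q3, q4}; fixed.
Sat(E[p U (b & r)]) = {q1, q2, q3, q4}
q1 ∈ Sat(E[p U (b & r)]) = {q1, q2, q3, q4}, so the formula holds at q1.

Yes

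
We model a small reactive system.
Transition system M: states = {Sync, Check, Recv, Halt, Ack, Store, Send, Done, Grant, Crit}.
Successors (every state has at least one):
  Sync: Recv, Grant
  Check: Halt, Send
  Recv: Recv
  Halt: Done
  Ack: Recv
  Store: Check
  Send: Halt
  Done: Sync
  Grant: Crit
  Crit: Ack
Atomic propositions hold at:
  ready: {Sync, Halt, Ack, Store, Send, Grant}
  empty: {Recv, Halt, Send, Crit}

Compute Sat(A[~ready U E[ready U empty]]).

{Sync, Check, Recv, Halt, Ack, Send, Done, Grant, Crit}

Sat(~ready) = {Check, Recv, Done, Crit}
E[ready U empty]: least fixpoint, start Z0 = Sat(empty) = {Recv, Halt, Send, Crit}, add states in Sat(ready) with some successor in Z. Z1 = {Sync, Recv, Halt, Ack, Send, Grant, Crit}; fixed.
Sat(E[ready U empty]) = {Sync, Recv, Halt, Ack, Send, Grant, Crit}
A[~ready U E[ready U empty]]: least fixpoint, start Z0 = Sat(E[ready U empty]) = {Sync, Recv, Halt, Ack, Send, Grant, Crit}, add states in Sat(~ready) with every successor in Z. Z1 = {Sync, Check, Recv, Halt, Ack, Send, Done, Grant, Crit}; fixed.
Sat(A[~ready U E[ready U empty]]) = {Sync, Check, Recv, Halt, Ack, Send, Done, Grant, Crit}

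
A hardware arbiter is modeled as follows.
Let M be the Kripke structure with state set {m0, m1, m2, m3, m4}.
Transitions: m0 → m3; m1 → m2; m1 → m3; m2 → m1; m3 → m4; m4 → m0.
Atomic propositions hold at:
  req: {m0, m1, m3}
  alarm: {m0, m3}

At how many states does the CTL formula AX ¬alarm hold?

2

Sat(¬alarm) = {m1, m2, m4}
Sat(AX ¬alarm) = {s : every successor in {m1, m2, m4}} = {m2, m3}
|Sat(AX ¬alarm)| = |{m2, m3}| = 2.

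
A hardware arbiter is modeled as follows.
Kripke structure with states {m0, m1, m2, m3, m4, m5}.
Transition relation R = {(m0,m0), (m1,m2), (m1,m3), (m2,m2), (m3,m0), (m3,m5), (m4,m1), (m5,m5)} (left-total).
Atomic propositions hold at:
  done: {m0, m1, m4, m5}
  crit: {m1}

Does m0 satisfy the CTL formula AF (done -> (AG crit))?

AG crit: greatest fixpoint, start Z0 = {m1}, keep only states in Sat with every successor in Z. Z1 = ∅; fixed.
Sat(AG crit) = ∅
Sat(done -> (AG crit)) = {m2, m3}
AF (done -> (AG crit)): least fixpoint, start Z0 = {m2, m3}, add states with every successor in Z. Z1 = {m1, m2, m3}; Z2 = {m1, m2, m3, m4}; fixed.
Sat(AF (done -> (AG crit))) = {m1, m2, m3, m4}
m0 ∉ Sat(AF (done -> (AG crit))) = {m1, m2, m3, m4}, so the formula does not hold at m0.

No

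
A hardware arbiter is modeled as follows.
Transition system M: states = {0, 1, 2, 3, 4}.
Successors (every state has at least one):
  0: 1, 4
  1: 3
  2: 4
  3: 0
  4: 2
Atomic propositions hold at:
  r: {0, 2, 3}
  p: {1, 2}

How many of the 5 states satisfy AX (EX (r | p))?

4

Sat(r | p) = {0, 1, 2, 3}
Sat(EX (r | p)) = {s : some successor in {0, 1, 2, 3}} = {0, 1, 3, 4}
Sat(AX (EX (r | p))) = {s : every successor in {0, 1, 3, 4}} = {0, 1, 2, 3}
|Sat(AX (EX (r | p)))| = |{0, 1, 2, 3}| = 4.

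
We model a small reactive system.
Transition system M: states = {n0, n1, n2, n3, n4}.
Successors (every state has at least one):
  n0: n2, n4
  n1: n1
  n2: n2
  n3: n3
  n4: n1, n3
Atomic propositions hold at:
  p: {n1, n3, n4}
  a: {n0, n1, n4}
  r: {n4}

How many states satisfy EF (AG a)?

AG a: greatest fixpoint, start Z0 = {n0, n1, n4}, keep only states in Sat with every successor in Z. Z1 = {n1}; fixed.
Sat(AG a) = {n1}
EF (AG a): least fixpoint, start Z0 = {n1}, add states with some successor in Z. Z1 = {n1, n4}; Z2 = {n0, n1, n4}; fixed.
Sat(EF (AG a)) = {n0, n1, n4}
|Sat(EF (AG a))| = |{n0, n1, n4}| = 3.

3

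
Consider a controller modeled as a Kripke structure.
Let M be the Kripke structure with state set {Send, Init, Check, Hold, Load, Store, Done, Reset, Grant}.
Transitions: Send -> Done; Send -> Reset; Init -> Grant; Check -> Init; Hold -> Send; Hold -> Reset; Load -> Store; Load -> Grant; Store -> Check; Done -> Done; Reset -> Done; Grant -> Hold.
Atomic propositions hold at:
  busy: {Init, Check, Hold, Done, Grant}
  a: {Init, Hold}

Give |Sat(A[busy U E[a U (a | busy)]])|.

Sat(a | busy) = {Init, Check, Hold, Done, Grant}
E[a U (a | busy)]: least fixpoint, start Z0 = Sat((a | busy)) = {Init, Check, Hold, Done, Grant}, add states in Sat(a) with some successor in Z. Already a fixed point.
Sat(E[a U (a | busy)]) = {Init, Check, Hold, Done, Grant}
A[busy U E[a U (a | busy)]]: least fixpoint, start Z0 = Sat(E[a U (a | busy)]) = {Init, Check, Hold, Done, Grant}, add states in Sat(busy) with every successor in Z. Already a fixed point.
Sat(A[busy U E[a U (a | busy)]]) = {Init, Check, Hold, Done, Grant}
|Sat(A[busy U E[a U (a | busy)]])| = |{Init, Check, Hold, Done, Grant}| = 5.

5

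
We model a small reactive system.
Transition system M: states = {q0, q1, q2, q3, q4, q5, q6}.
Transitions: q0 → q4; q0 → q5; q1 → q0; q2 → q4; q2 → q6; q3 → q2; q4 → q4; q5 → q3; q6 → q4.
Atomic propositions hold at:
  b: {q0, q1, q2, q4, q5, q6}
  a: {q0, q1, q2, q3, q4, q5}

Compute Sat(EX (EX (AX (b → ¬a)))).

Sat(¬a) = {q6}
Sat(b → ¬a) = {q3, q6}
Sat(AX (b → ¬a)) = {s : every successor in {q3, q6}} = {q5}
Sat(EX (AX (b → ¬a))) = {s : some successor in {q5}} = {q0}
Sat(EX (EX (AX (b → ¬a)))) = {s : some successor in {q0}} = {q1}

{q1}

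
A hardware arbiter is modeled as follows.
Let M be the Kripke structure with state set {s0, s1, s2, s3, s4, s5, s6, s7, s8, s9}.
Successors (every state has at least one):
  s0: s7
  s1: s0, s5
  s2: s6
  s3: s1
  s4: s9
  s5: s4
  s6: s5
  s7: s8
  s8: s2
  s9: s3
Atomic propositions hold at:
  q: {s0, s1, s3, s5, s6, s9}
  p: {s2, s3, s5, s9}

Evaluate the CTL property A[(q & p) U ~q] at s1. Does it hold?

Sat(q & p) = {s3, s5, s9}
Sat(~q) = {s2, s4, s7, s8}
A[(q & p) U ~q]: least fixpoint, start Z0 = Sat(~q) = {s2, s4, s7, s8}, add states in Sat(q & p) with every successor in Z. Z1 = {s2, s4, s5, s7, s8}; fixed.
Sat(A[(q & p) U ~q]) = {s2, s4, s5, s7, s8}
s1 ∉ Sat(A[(q & p) U ~q]) = {s2, s4, s5, s7, s8}, so the formula does not hold at s1.

No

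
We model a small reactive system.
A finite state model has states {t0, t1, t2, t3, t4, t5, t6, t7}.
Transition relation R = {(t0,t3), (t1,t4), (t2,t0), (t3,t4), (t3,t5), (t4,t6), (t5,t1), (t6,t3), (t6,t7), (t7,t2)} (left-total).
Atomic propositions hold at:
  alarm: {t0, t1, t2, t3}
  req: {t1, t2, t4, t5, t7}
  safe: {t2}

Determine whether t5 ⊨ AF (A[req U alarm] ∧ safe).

A[req U alarm]: least fixpoint, start Z0 = Sat(alarm) = {t0, t1, t2, t3}, add states in Sat(req) with every successor in Z. Z1 = {t0, t1, t2, t3, t5, t7}; fixed.
Sat(A[req U alarm]) = {t0, t1, t2, t3, t5, t7}
Sat(A[req U alarm] ∧ safe) = {t2}
AF (A[req U alarm] ∧ safe): least fixpoint, start Z0 = {t2}, add states with every successor in Z. Z1 = {t2, t7}; fixed.
Sat(AF (A[req U alarm] ∧ safe)) = {t2, t7}
t5 ∉ Sat(AF (A[req U alarm] ∧ safe)) = {t2, t7}, so the formula does not hold at t5.

No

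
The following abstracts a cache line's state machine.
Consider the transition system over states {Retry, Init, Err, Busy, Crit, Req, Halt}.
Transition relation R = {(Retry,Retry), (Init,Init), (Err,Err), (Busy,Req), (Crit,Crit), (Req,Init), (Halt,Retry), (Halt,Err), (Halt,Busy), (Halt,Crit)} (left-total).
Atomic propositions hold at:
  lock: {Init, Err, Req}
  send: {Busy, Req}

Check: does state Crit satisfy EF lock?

EF lock: least fixpoint, start Z0 = {Init, Err, Req}, add states with some successor in Z. Z1 = {Init, Err, Busy, Req, Halt}; fixed.
Sat(EF lock) = {Init, Err, Busy, Req, Halt}
Crit ∉ Sat(EF lock) = {Init, Err, Busy, Req, Halt}, so the formula does not hold at Crit.

No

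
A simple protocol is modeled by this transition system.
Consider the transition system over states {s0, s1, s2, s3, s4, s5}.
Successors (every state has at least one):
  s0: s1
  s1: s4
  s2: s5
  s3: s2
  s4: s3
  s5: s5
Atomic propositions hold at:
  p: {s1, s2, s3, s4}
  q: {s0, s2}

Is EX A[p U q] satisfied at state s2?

A[p U q]: least fixpoint, start Z0 = Sat(q) = {s0, s2}, add states in Sat(p) with every successor in Z. Z1 = {s0, s2, s3}; Z2 = {s0, s2, s3, s4}; Z3 = {s0, s1, s2, s3, s4}; fixed.
Sat(A[p U q]) = {s0, s1, s2, s3, s4}
Sat(EX A[p U q]) = {s : some successor in {s0, s1, s2, s3, s4}} = {s0, s1, s3, s4}
s2 ∉ Sat(EX A[p U q]) = {s0, s1, s3, s4}, so the formula does not hold at s2.

No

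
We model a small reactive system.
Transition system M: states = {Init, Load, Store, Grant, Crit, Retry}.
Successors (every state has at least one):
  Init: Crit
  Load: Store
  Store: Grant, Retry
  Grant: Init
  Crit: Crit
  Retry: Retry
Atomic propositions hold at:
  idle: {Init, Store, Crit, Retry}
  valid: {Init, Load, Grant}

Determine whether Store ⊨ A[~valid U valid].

Sat(~valid) = {Store, Crit, Retry}
A[~valid U valid]: least fixpoint, start Z0 = Sat(valid) = {Init, Load, Grant}, add states in Sat(~valid) with every successor in Z. Already a fixed point.
Sat(A[~valid U valid]) = {Init, Load, Grant}
Store ∉ Sat(A[~valid U valid]) = {Init, Load, Grant}, so the formula does not hold at Store.

No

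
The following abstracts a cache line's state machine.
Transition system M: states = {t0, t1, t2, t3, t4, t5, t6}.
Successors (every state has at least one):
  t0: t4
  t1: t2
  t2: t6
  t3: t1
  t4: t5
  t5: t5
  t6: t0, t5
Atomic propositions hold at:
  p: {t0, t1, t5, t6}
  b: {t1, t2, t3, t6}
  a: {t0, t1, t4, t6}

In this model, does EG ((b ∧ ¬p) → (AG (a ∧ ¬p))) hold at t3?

Sat(¬p) = {t2, t3, t4}
Sat(b ∧ ¬p) = {t2, t3}
Sat(a ∧ ¬p) = {t4}
AG (a ∧ ¬p): greatest fixpoint, start Z0 = {t4}, keep only states in Sat with every successor in Z. Z1 = ∅; fixed.
Sat(AG (a ∧ ¬p)) = ∅
Sat((b ∧ ¬p) → (AG (a ∧ ¬p))) = {t0, t1, t4, t5, t6}
EG ((b ∧ ¬p) → (AG (a ∧ ¬p))): greatest fixpoint, start Z0 = {t0, t1, t4, t5, t6}, keep only states in Sat with some successor in Z. Z1 = {t0, t4, t5, t6}; fixed.
Sat(EG ((b ∧ ¬p) → (AG (a ∧ ¬p)))) = {t0, t4, t5, t6}
t3 ∉ Sat(EG ((b ∧ ¬p) → (AG (a ∧ ¬p)))) = {t0, t4, t5, t6}, so the formula does not hold at t3.

No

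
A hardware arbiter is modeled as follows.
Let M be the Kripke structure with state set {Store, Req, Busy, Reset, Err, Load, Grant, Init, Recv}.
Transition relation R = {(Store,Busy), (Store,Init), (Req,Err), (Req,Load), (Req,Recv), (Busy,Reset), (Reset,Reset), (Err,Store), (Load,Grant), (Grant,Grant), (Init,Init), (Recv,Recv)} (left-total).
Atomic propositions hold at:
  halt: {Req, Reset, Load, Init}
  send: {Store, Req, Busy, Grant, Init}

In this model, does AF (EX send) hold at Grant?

Yes

Sat(EX send) = {s : some successor in {Store, Req, Busy, Grant, Init}} = {Store, Err, Load, Grant, Init}
AF (EX send): least fixpoint, start Z0 = {Store, Err, Load, Grant, Init}, add states with every successor in Z. Already a fixed point.
Sat(AF (EX send)) = {Store, Err, Load, Grant, Init}
Grant ∈ Sat(AF (EX send)) = {Store, Err, Load, Grant, Init}, so the formula holds at Grant.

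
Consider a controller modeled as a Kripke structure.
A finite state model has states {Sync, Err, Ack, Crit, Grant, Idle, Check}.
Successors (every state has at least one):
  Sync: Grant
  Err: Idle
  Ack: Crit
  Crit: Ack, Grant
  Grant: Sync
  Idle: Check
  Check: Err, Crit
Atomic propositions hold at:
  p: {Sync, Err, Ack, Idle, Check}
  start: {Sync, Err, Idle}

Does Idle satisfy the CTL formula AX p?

Sat(AX p) = {s : every successor in {Sync, Err, Ack, Idle, Check}} = {Err, Grant, Idle}
Idle ∈ Sat(AX p) = {Err, Grant, Idle}, so the formula holds at Idle.

Yes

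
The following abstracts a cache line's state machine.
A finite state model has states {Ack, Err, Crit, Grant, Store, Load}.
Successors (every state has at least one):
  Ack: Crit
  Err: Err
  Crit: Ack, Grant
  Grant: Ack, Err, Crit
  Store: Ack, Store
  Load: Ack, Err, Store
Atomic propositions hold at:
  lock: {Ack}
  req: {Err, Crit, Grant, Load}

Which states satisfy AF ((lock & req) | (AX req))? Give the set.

Sat(lock & req) = ∅
Sat(AX req) = {s : every successor in {Err, Crit, Grant, Load}} = {Ack, Err}
Sat((lock & req) | (AX req)) = {Ack, Err}
AF ((lock & req) | (AX req)): least fixpoint, start Z0 = {Ack, Err}, add states with every successor in Z. Already a fixed point.
Sat(AF ((lock & req) | (AX req))) = {Ack, Err}

{Ack, Err}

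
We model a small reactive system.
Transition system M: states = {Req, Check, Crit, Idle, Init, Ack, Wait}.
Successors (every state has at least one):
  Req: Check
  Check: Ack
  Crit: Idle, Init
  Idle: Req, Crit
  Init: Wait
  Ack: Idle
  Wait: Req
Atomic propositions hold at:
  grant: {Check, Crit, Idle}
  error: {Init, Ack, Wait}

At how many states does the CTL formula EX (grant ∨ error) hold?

6

Sat(grant ∨ error) = {Check, Crit, Idle, Init, Ack, Wait}
Sat(EX (grant ∨ error)) = {s : some successor in {Check, Crit, Idle, Init, Ack, Wait}} = {Req, Check, Crit, Idle, Init, Ack}
|Sat(EX (grant ∨ error))| = |{Req, Check, Crit, Idle, Init, Ack}| = 6.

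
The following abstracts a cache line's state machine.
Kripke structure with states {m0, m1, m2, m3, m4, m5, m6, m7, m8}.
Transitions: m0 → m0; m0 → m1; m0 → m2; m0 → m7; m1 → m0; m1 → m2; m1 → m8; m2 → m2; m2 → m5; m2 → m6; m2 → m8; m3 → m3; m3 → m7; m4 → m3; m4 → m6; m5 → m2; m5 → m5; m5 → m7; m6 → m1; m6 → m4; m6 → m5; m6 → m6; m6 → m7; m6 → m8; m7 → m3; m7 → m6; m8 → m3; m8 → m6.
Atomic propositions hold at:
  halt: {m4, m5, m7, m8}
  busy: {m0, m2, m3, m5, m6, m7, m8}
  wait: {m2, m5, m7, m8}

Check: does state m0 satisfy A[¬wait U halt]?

Sat(¬wait) = {m0, m1, m3, m4, m6}
A[¬wait U halt]: least fixpoint, start Z0 = Sat(halt) = {m4, m5, m7, m8}, add states in Sat(¬wait) with every successor in Z. Already a fixed point.
Sat(A[¬wait U halt]) = {m4, m5, m7, m8}
m0 ∉ Sat(A[¬wait U halt]) = {m4, m5, m7, m8}, so the formula does not hold at m0.

No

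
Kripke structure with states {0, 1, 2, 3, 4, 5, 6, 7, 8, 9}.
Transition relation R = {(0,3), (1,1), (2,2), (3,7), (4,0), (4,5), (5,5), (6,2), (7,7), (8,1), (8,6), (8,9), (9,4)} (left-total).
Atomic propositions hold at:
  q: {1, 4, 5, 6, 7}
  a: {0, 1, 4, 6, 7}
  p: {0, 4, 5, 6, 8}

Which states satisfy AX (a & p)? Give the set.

Sat(a & p) = {0, 4, 6}
Sat(AX (a & p)) = {s : every successor in {0, 4, 6}} = {9}

{9}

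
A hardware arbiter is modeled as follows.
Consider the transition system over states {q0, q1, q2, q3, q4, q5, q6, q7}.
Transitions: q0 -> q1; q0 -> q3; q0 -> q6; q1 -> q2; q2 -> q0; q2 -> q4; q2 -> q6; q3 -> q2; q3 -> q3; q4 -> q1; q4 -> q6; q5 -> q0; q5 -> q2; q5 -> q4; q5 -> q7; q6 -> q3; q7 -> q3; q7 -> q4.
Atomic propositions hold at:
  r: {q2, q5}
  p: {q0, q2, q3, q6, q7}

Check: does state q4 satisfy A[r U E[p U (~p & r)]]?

Sat(~p) = {q1, q4, q5}
Sat(~p & r) = {q5}
E[p U (~p & r)]: least fixpoint, start Z0 = Sat((~p & r)) = {q5}, add states in Sat(p) with some successor in Z. Already a fixed point.
Sat(E[p U (~p & r)]) = {q5}
A[r U E[p U (~p & r)]]: least fixpoint, start Z0 = Sat(E[p U (~p & r)]) = {q5}, add states in Sat(r) with every successor in Z. Already a fixed point.
Sat(A[r U E[p U (~p & r)]]) = {q5}
q4 ∉ Sat(A[r U E[p U (~p & r)]]) = {q5}, so the formula does not hold at q4.

No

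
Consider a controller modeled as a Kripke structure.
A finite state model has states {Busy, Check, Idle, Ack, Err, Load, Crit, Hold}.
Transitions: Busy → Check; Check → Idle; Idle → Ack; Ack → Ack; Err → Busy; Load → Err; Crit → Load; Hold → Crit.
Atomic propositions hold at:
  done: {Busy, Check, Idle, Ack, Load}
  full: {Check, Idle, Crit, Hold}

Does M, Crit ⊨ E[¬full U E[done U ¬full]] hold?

Sat(¬full) = {Busy, Ack, Err, Load}
E[done U ¬full]: least fixpoint, start Z0 = Sat(¬full) = {Busy, Ack, Err, Load}, add states in Sat(done) with some successor in Z. Z1 = {Busy, Idle, Ack, Err, Load}; Z2 = {Busy, Check, Idle, Ack, Err, Load}; fixed.
Sat(E[done U ¬full]) = {Busy, Check, Idle, Ack, Err, Load}
E[¬full U E[done U ¬full]]: least fixpoint, start Z0 = Sat(E[done U ¬full]) = {Busy, Check, Idle, Ack, Err, Load}, add states in Sat(¬full) with some successor in Z. Already a fixed point.
Sat(E[¬full U E[done U ¬full]]) = {Busy, Check, Idle, Ack, Err, Load}
Crit ∉ Sat(E[¬full U E[done U ¬full]]) = {Busy, Check, Idle, Ack, Err, Load}, so the formula does not hold at Crit.

No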